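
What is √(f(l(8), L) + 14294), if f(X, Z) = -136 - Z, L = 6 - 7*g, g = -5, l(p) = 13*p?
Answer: √14117 ≈ 118.81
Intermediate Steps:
L = 41 (L = 6 - 7*(-5) = 6 + 35 = 41)
√(f(l(8), L) + 14294) = √((-136 - 1*41) + 14294) = √((-136 - 41) + 14294) = √(-177 + 14294) = √14117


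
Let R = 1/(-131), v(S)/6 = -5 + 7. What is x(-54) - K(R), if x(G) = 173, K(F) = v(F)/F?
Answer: 1745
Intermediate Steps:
v(S) = 12 (v(S) = 6*(-5 + 7) = 6*2 = 12)
R = -1/131 ≈ -0.0076336
K(F) = 12/F
x(-54) - K(R) = 173 - 12/(-1/131) = 173 - 12*(-131) = 173 - 1*(-1572) = 173 + 1572 = 1745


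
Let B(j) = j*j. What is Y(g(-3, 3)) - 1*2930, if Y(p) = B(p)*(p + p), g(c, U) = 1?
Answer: -2928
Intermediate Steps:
B(j) = j²
Y(p) = 2*p³ (Y(p) = p²*(p + p) = p²*(2*p) = 2*p³)
Y(g(-3, 3)) - 1*2930 = 2*1³ - 1*2930 = 2*1 - 2930 = 2 - 2930 = -2928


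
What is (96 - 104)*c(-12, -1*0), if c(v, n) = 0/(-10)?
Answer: 0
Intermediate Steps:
c(v, n) = 0 (c(v, n) = 0*(-⅒) = 0)
(96 - 104)*c(-12, -1*0) = (96 - 104)*0 = -8*0 = 0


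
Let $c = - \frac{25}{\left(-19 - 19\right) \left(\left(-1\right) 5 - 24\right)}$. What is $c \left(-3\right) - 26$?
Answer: $- \frac{28577}{1102} \approx -25.932$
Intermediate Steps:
$c = - \frac{25}{1102}$ ($c = - \frac{25}{\left(-38\right) \left(-5 - 24\right)} = - \frac{25}{\left(-38\right) \left(-29\right)} = - \frac{25}{1102} \approx -0.022686$)
$c \left(-3\right) - 26 = \left(- \frac{25}{1102}\right) \left(-3\right) - 26 = \frac{75}{1102} - 26 = - \frac{28577}{1102}$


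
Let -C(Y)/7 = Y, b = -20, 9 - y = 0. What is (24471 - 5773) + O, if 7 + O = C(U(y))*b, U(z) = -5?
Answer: 17991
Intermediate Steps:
y = 9 (y = 9 - 1*0 = 9 + 0 = 9)
C(Y) = -7*Y
O = -707 (O = -7 - 7*(-5)*(-20) = -7 + 35*(-20) = -7 - 700 = -707)
(24471 - 5773) + O = (24471 - 5773) - 707 = 18698 - 707 = 17991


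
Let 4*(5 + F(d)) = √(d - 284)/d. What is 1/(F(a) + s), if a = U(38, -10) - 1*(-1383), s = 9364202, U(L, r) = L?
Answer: 100845709410544/944339089525087892789 - 5684*√1137/2833017268575263678367 ≈ 1.0679e-7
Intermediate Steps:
a = 1421 (a = 38 - 1*(-1383) = 38 + 1383 = 1421)
F(d) = -5 + √(-284 + d)/(4*d) (F(d) = -5 + (√(d - 284)/d)/4 = -5 + (√(-284 + d)/d)/4 = -5 + √(-284 + d)/(4*d))
1/(F(a) + s) = 1/((-5 + (¼)*√(-284 + 1421)/1421) + 9364202) = 1/((-5 + (¼)*(1/1421)*√1137) + 9364202) = 1/((-5 + √1137/5684) + 9364202) = 1/(9364197 + √1137/5684)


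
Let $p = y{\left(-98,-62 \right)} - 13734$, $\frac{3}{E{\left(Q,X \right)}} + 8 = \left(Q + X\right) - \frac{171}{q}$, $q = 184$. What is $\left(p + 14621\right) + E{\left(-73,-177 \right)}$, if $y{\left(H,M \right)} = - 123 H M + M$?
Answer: $- \frac{11855531947}{15881} \approx -7.4652 \cdot 10^{5}$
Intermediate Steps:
$y{\left(H,M \right)} = M - 123 H M$ ($y{\left(H,M \right)} = - 123 H M + M = M - 123 H M$)
$E{\left(Q,X \right)} = \frac{3}{- \frac{1643}{184} + Q + X}$ ($E{\left(Q,X \right)} = \frac{3}{-8 - \left(\frac{171}{184} - Q - X\right)} = \frac{3}{-8 + \left(- \frac{171}{184} + Q + X\right)} = \frac{3}{- \frac{1643}{184} + Q + X}$)
$p = -761144$ ($p = - 62 \left(1 - -12054\right) - 13734 = - 62 \left(1 + 12054\right) - 13734 = \left(-62\right) 12055 - 13734 = -747410 - 13734 = -761144$)
$\left(p + 14621\right) + E{\left(-73,-177 \right)} = \left(-761144 + 14621\right) + \frac{552}{-1643 + 184 \left(-73\right) + 184 \left(-177\right)} = -746523 + \frac{552}{-1643 - 13432 - 32568} = -746523 + \frac{552}{-47643} = -746523 + 552 \left(- \frac{1}{47643}\right) = -746523 - \frac{184}{15881} = - \frac{11855531947}{15881}$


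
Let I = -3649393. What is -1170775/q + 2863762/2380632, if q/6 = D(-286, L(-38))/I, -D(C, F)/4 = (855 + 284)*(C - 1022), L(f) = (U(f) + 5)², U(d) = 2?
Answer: 423818072626205719/3546694121184 ≈ 1.1950e+5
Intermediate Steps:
L(f) = 49 (L(f) = (2 + 5)² = 7² = 49)
D(C, F) = 4656232 - 4556*C (D(C, F) = -4*(855 + 284)*(C - 1022) = -4556*(-1022 + C) = -4*(-1164058 + 1139*C) = 4656232 - 4556*C)
q = -35755488/3649393 (q = 6*((4656232 - 4556*(-286))/(-3649393)) = 6*((4656232 + 1303016)*(-1/3649393)) = 6*(5959248*(-1/3649393)) = 6*(-5959248/3649393) = -35755488/3649393 ≈ -9.7977)
-1170775/q + 2863762/2380632 = -1170775/(-35755488/3649393) + 2863762/2380632 = -1170775*(-3649393/35755488) + 2863762*(1/2380632) = 4272618089575/35755488 + 1431881/1190316 = 423818072626205719/3546694121184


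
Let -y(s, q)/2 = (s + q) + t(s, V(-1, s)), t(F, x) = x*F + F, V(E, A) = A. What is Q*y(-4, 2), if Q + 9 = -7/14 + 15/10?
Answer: 160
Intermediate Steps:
t(F, x) = F + F*x (t(F, x) = F*x + F = F + F*x)
Q = -8 (Q = -9 + (-7/14 + 15/10) = -9 + (-7*1/14 + 15*(⅒)) = -9 + (-½ + 3/2) = -9 + 1 = -8)
y(s, q) = -2*q - 2*s - 2*s*(1 + s) (y(s, q) = -2*((s + q) + s*(1 + s)) = -2*((q + s) + s*(1 + s)) = -2*(q + s + s*(1 + s)) = -2*q - 2*s - 2*s*(1 + s))
Q*y(-4, 2) = -8*(-2*2 - 2*(-4) - 2*(-4)*(1 - 4)) = -8*(-4 + 8 - 2*(-4)*(-3)) = -8*(-4 + 8 - 24) = -8*(-20) = 160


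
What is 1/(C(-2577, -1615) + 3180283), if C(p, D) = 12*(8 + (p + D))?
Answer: 1/3130075 ≈ 3.1948e-7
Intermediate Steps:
C(p, D) = 96 + 12*D + 12*p (C(p, D) = 12*(8 + (D + p)) = 12*(8 + D + p) = 96 + 12*D + 12*p)
1/(C(-2577, -1615) + 3180283) = 1/((96 + 12*(-1615) + 12*(-2577)) + 3180283) = 1/((96 - 19380 - 30924) + 3180283) = 1/(-50208 + 3180283) = 1/3130075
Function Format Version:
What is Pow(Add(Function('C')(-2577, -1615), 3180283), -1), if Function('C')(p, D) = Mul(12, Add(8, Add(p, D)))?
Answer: Rational(1, 3130075) ≈ 3.1948e-7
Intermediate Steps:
Function('C')(p, D) = Add(96, Mul(12, D), Mul(12, p)) (Function('C')(p, D) = Mul(12, Add(8, Add(D, p))) = Mul(12, Add(8, D, p)) = Add(96, Mul(12, D), Mul(12, p)))
Pow(Add(Function('C')(-2577, -1615), 3180283), -1) = Pow(Add(Add(96, Mul(12, -1615), Mul(12, -2577)), 3180283), -1) = Pow(Add(Add(96, -19380, -30924), 3180283), -1) = Pow(Add(-50208, 3180283), -1) = Pow(3130075, -1) = Rational(1, 3130075)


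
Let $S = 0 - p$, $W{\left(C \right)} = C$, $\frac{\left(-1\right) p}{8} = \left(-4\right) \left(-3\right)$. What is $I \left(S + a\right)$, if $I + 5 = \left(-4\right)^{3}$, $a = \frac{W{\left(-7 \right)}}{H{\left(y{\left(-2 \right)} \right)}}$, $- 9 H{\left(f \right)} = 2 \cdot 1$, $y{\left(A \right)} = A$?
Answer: $- \frac{17595}{2} \approx -8797.5$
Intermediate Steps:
$p = -96$ ($p = - 8 \left(\left(-4\right) \left(-3\right)\right) = \left(-8\right) 12 = -96$)
$H{\left(f \right)} = - \frac{2}{9}$ ($H{\left(f \right)} = - \frac{2 \cdot 1}{9} = \left(- \frac{1}{9}\right) 2 = - \frac{2}{9}$)
$a = \frac{63}{2}$ ($a = - \frac{7}{- \frac{2}{9}} = \left(-7\right) \left(- \frac{9}{2}\right) = \frac{63}{2} \approx 31.5$)
$I = -69$ ($I = -5 + \left(-4\right)^{3} = -5 - 64 = -69$)
$S = 96$ ($S = 0 - -96 = 0 + 96 = 96$)
$I \left(S + a\right) = - 69 \left(96 + \frac{63}{2}\right) = \left(-69\right) \frac{255}{2} = - \frac{17595}{2}$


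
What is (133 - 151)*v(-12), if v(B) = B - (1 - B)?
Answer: 450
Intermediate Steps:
v(B) = -1 + 2*B (v(B) = B + (-1 + B) = -1 + 2*B)
(133 - 151)*v(-12) = (133 - 151)*(-1 + 2*(-12)) = -18*(-1 - 24) = -18*(-25) = 450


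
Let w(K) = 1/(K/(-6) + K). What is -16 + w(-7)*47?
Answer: -842/35 ≈ -24.057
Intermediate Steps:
w(K) = 6/(5*K) (w(K) = 1/(K*(-⅙) + K) = 1/(-K/6 + K) = 1/(5*K/6) = 6/(5*K))
-16 + w(-7)*47 = -16 + ((6/5)/(-7))*47 = -16 + ((6/5)*(-⅐))*47 = -16 - 6/35*47 = -16 - 282/35 = -842/35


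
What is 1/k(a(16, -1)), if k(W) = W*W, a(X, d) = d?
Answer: 1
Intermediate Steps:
k(W) = W²
1/k(a(16, -1)) = 1/((-1)²) = 1/1 = 1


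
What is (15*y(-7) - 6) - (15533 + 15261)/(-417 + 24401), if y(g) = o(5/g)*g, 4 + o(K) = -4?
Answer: 9985931/11992 ≈ 832.72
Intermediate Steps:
o(K) = -8 (o(K) = -4 - 4 = -8)
y(g) = -8*g
(15*y(-7) - 6) - (15533 + 15261)/(-417 + 24401) = (15*(-8*(-7)) - 6) - (15533 + 15261)/(-417 + 24401) = (15*56 - 6) - 30794/23984 = (840 - 6) - 30794/23984 = 834 - 1*15397/11992 = 834 - 15397/11992 = 9985931/11992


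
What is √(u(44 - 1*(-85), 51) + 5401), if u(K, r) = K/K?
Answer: √5402 ≈ 73.498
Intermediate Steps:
u(K, r) = 1
√(u(44 - 1*(-85), 51) + 5401) = √(1 + 5401) = √5402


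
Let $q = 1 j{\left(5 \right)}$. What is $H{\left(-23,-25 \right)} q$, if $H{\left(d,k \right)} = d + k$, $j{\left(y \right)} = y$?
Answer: $-240$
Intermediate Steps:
$q = 5$ ($q = 1 \cdot 5 = 5$)
$H{\left(-23,-25 \right)} q = \left(-23 - 25\right) 5 = \left(-48\right) 5 = -240$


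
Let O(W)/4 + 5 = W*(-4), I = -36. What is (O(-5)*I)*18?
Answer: -38880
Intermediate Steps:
O(W) = -20 - 16*W (O(W) = -20 + 4*(W*(-4)) = -20 + 4*(-4*W) = -20 - 16*W)
(O(-5)*I)*18 = ((-20 - 16*(-5))*(-36))*18 = ((-20 + 80)*(-36))*18 = (60*(-36))*18 = -2160*18 = -38880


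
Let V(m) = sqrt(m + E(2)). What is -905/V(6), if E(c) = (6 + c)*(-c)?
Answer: 181*I*sqrt(10)/2 ≈ 286.19*I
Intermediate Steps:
E(c) = -c*(6 + c)
V(m) = sqrt(-16 + m) (V(m) = sqrt(m - 1*2*(6 + 2)) = sqrt(m - 1*2*8) = sqrt(m - 16) = sqrt(-16 + m))
-905/V(6) = -905/sqrt(-16 + 6) = -905*(-I*sqrt(10)/10) = -(-181)*I*sqrt(10)/2 = 181*I*sqrt(10)/2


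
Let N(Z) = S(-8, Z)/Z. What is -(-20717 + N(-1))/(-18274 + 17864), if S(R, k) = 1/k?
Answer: -10358/205 ≈ -50.527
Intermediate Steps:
N(Z) = Z⁻² (N(Z) = 1/(Z*Z) = Z⁻²)
-(-20717 + N(-1))/(-18274 + 17864) = -(-20717 + (-1)⁻²)/(-18274 + 17864) = -(-20717 + 1)/(-410) = -(-20716)*(-1)/410 = -1*10358/205 = -10358/205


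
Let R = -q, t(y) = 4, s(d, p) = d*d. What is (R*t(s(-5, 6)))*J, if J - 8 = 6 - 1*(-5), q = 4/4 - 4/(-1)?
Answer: -380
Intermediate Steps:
s(d, p) = d²
q = 5 (q = 4*(¼) - 4*(-1) = 1 + 4 = 5)
J = 19 (J = 8 + (6 - 1*(-5)) = 8 + (6 + 5) = 8 + 11 = 19)
R = -5 (R = -1*5 = -5)
(R*t(s(-5, 6)))*J = -5*4*19 = -20*19 = -380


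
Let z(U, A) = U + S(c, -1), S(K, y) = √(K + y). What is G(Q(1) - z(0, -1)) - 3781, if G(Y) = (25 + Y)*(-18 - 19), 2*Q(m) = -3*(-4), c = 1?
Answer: -4928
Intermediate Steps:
Q(m) = 6 (Q(m) = (-3*(-4))/2 = (½)*12 = 6)
z(U, A) = U (z(U, A) = U + √(1 - 1) = U + √0 = U + 0 = U)
G(Y) = -925 - 37*Y (G(Y) = (25 + Y)*(-37) = -925 - 37*Y)
G(Q(1) - z(0, -1)) - 3781 = (-925 - 37*(6 - 1*0)) - 3781 = (-925 - 37*(6 + 0)) - 3781 = (-925 - 37*6) - 3781 = (-925 - 222) - 3781 = -1147 - 3781 = -4928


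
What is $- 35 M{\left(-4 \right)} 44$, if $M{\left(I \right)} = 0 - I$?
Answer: $-6160$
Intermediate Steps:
$M{\left(I \right)} = - I$
$- 35 M{\left(-4 \right)} 44 = - 35 \left(\left(-1\right) \left(-4\right)\right) 44 = \left(-35\right) 4 \cdot 44 = \left(-140\right) 44 = -6160$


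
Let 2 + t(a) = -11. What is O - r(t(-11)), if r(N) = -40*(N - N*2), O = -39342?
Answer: -38822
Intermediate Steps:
t(a) = -13 (t(a) = -2 - 11 = -13)
r(N) = 40*N (r(N) = -40*(N - 2*N) = -(-40)*N = 40*N)
O - r(t(-11)) = -39342 - 40*(-13) = -39342 - 1*(-520) = -39342 + 520 = -38822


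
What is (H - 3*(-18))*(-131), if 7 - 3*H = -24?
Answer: -25283/3 ≈ -8427.7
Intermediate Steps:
H = 31/3 (H = 7/3 - ⅓*(-24) = 7/3 + 8 = 31/3 ≈ 10.333)
(H - 3*(-18))*(-131) = (31/3 - 3*(-18))*(-131) = (31/3 + 54)*(-131) = (193/3)*(-131) = -25283/3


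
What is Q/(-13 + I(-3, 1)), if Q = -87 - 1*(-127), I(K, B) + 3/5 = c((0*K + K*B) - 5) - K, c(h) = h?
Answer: -200/93 ≈ -2.1505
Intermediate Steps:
I(K, B) = -28/5 - K + B*K (I(K, B) = -3/5 + (((0*K + K*B) - 5) - K) = -3/5 + (((0 + B*K) - 5) - K) = -3/5 + ((B*K - 5) - K) = -3/5 + ((-5 + B*K) - K) = -3/5 + (-5 - K + B*K) = -28/5 - K + B*K)
Q = 40 (Q = -87 + 127 = 40)
Q/(-13 + I(-3, 1)) = 40/(-13 + (-28/5 - 1*(-3) + 1*(-3))) = 40/(-13 + (-28/5 + 3 - 3)) = 40/(-13 - 28/5) = 40/(-93/5) = 40*(-5/93) = -200/93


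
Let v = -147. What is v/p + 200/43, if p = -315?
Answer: 3301/645 ≈ 5.1178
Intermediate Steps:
v/p + 200/43 = -147/(-315) + 200/43 = -147*(-1/315) + 200*(1/43) = 7/15 + 200/43 = 3301/645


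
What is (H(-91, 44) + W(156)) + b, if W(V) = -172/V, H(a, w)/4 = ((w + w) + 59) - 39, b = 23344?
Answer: 927221/39 ≈ 23775.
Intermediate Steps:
H(a, w) = 80 + 8*w (H(a, w) = 4*(((w + w) + 59) - 39) = 4*((2*w + 59) - 39) = 4*((59 + 2*w) - 39) = 4*(20 + 2*w) = 80 + 8*w)
(H(-91, 44) + W(156)) + b = ((80 + 8*44) - 172/156) + 23344 = ((80 + 352) - 172*1/156) + 23344 = (432 - 43/39) + 23344 = 16805/39 + 23344 = 927221/39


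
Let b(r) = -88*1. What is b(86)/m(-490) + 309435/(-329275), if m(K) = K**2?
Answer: -743243197/790589275 ≈ -0.94011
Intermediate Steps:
b(r) = -88
b(86)/m(-490) + 309435/(-329275) = -88/((-490)**2) + 309435/(-329275) = -88/240100 + 309435*(-1/329275) = -88*1/240100 - 61887/65855 = -22/60025 - 61887/65855 = -743243197/790589275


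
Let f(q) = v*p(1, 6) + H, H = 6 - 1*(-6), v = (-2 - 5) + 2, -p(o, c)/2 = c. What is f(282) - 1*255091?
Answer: -255019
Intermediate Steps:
p(o, c) = -2*c
v = -5 (v = -7 + 2 = -5)
H = 12 (H = 6 + 6 = 12)
f(q) = 72 (f(q) = -(-10)*6 + 12 = -5*(-12) + 12 = 60 + 12 = 72)
f(282) - 1*255091 = 72 - 1*255091 = 72 - 255091 = -255019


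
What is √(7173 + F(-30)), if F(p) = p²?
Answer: 3*√897 ≈ 89.850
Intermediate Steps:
√(7173 + F(-30)) = √(7173 + (-30)²) = √(7173 + 900) = √8073 = 3*√897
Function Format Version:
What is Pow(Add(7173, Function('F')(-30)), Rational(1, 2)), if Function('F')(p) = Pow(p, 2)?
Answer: Mul(3, Pow(897, Rational(1, 2))) ≈ 89.850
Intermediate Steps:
Pow(Add(7173, Function('F')(-30)), Rational(1, 2)) = Pow(Add(7173, Pow(-30, 2)), Rational(1, 2)) = Pow(Add(7173, 900), Rational(1, 2)) = Pow(8073, Rational(1, 2)) = Mul(3, Pow(897, Rational(1, 2)))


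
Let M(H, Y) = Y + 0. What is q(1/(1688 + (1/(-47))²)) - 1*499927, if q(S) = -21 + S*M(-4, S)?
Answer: -6951225615763304171/13903897236849 ≈ -4.9995e+5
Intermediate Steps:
M(H, Y) = Y
q(S) = -21 + S² (q(S) = -21 + S*S = -21 + S²)
q(1/(1688 + (1/(-47))²)) - 1*499927 = (-21 + (1/(1688 + (1/(-47))²))²) - 1*499927 = (-21 + (1/(1688 + (-1/47)²))²) - 499927 = (-21 + (1/(1688 + 1/2209))²) - 499927 = (-21 + (1/(3728793/2209))²) - 499927 = (-21 + (2209/3728793)²) - 499927 = (-21 + 4879681/13903897236849) - 499927 = -291981837094148/13903897236849 - 499927 = -6951225615763304171/13903897236849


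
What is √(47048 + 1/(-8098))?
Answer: √3085295104894/8098 ≈ 216.91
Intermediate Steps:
√(47048 + 1/(-8098)) = √(47048 - 1/8098) = √(380994703/8098) = √3085295104894/8098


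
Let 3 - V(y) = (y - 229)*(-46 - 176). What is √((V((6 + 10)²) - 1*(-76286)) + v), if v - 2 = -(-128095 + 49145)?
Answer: 3*√17915 ≈ 401.54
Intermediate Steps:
V(y) = -50835 + 222*y (V(y) = 3 - (y - 229)*(-46 - 176) = 3 - (-229 + y)*(-222) = 3 - (50838 - 222*y) = 3 + (-50838 + 222*y) = -50835 + 222*y)
v = 78952 (v = 2 - (-128095 + 49145) = 2 - 1*(-78950) = 2 + 78950 = 78952)
√((V((6 + 10)²) - 1*(-76286)) + v) = √(((-50835 + 222*(6 + 10)²) - 1*(-76286)) + 78952) = √(((-50835 + 222*16²) + 76286) + 78952) = √(((-50835 + 222*256) + 76286) + 78952) = √(((-50835 + 56832) + 76286) + 78952) = √((5997 + 76286) + 78952) = √(82283 + 78952) = √161235 = 3*√17915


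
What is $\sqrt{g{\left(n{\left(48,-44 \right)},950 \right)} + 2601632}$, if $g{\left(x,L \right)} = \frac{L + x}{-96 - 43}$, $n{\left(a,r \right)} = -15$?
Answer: $\frac{3 \sqrt{5585111323}}{139} \approx 1613.0$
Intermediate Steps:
$g{\left(x,L \right)} = - \frac{L}{139} - \frac{x}{139}$ ($g{\left(x,L \right)} = \frac{L + x}{-139} = \left(L + x\right) \left(- \frac{1}{139}\right) = - \frac{L}{139} - \frac{x}{139}$)
$\sqrt{g{\left(n{\left(48,-44 \right)},950 \right)} + 2601632} = \sqrt{\left(\left(- \frac{1}{139}\right) 950 - - \frac{15}{139}\right) + 2601632} = \sqrt{\left(- \frac{950}{139} + \frac{15}{139}\right) + 2601632} = \sqrt{- \frac{935}{139} + 2601632} = \sqrt{\frac{361625913}{139}} = \frac{3 \sqrt{5585111323}}{139}$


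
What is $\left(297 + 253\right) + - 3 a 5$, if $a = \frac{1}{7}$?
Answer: $\frac{3835}{7} \approx 547.86$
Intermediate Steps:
$a = \frac{1}{7} \approx 0.14286$
$\left(297 + 253\right) + - 3 a 5 = \left(297 + 253\right) + \left(-3\right) \frac{1}{7} \cdot 5 = 550 - \frac{15}{7} = \frac{3835}{7}$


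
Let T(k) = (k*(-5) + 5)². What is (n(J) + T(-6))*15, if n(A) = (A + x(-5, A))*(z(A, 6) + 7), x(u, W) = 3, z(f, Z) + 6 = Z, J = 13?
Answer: 20055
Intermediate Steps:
z(f, Z) = -6 + Z
T(k) = (5 - 5*k)² (T(k) = (-5*k + 5)² = (5 - 5*k)²)
n(A) = 21 + 7*A (n(A) = (A + 3)*((-6 + 6) + 7) = (3 + A)*(0 + 7) = (3 + A)*7 = 21 + 7*A)
(n(J) + T(-6))*15 = ((21 + 7*13) + 25*(-1 - 6)²)*15 = ((21 + 91) + 25*(-7)²)*15 = (112 + 25*49)*15 = (112 + 1225)*15 = 1337*15 = 20055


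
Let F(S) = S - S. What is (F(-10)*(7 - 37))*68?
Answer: 0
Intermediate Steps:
F(S) = 0
(F(-10)*(7 - 37))*68 = (0*(7 - 37))*68 = (0*(-30))*68 = 0*68 = 0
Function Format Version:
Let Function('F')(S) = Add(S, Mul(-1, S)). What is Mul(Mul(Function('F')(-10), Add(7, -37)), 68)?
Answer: 0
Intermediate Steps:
Function('F')(S) = 0
Mul(Mul(Function('F')(-10), Add(7, -37)), 68) = Mul(Mul(0, Add(7, -37)), 68) = Mul(Mul(0, -30), 68) = Mul(0, 68) = 0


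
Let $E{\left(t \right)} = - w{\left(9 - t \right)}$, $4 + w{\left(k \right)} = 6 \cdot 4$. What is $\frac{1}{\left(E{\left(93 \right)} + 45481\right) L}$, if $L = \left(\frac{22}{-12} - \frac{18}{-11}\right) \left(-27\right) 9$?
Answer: $\frac{22}{47870433} \approx 4.5957 \cdot 10^{-7}$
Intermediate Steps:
$w{\left(k \right)} = 20$ ($w{\left(k \right)} = -4 + 6 \cdot 4 = -4 + 24 = 20$)
$E{\left(t \right)} = -20$ ($E{\left(t \right)} = \left(-1\right) 20 = -20$)
$L = \frac{1053}{22}$ ($L = \left(22 \left(- \frac{1}{12}\right) - - \frac{18}{11}\right) \left(-27\right) 9 = \left(- \frac{11}{6} + \frac{18}{11}\right) \left(-27\right) 9 = \left(- \frac{13}{66}\right) \left(-27\right) 9 = \frac{117}{22} \cdot 9 = \frac{1053}{22} \approx 47.864$)
$\frac{1}{\left(E{\left(93 \right)} + 45481\right) L} = \frac{1}{\left(-20 + 45481\right) \frac{1053}{22}} = \frac{1}{45461} \cdot \frac{22}{1053} = \frac{22}{47870433}$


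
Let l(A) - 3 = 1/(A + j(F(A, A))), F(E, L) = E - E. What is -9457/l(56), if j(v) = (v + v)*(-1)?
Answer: -529592/169 ≈ -3133.7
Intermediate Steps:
F(E, L) = 0
j(v) = -2*v (j(v) = (2*v)*(-1) = -2*v)
l(A) = 3 + 1/A (l(A) = 3 + 1/(A - 2*0) = 3 + 1/(A + 0) = 3 + 1/A)
-9457/l(56) = -9457/(3 + 1/56) = -9457/169/56 = -9457*56/169 = -529592/169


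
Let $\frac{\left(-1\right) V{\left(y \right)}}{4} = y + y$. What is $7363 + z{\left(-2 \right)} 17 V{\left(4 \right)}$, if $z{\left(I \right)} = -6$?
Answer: $10627$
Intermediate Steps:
$V{\left(y \right)} = - 8 y$ ($V{\left(y \right)} = - 4 \left(y + y\right) = - 4 \cdot 2 y = - 8 y$)
$7363 + z{\left(-2 \right)} 17 V{\left(4 \right)} = 7363 + \left(-6\right) 17 \left(\left(-8\right) 4\right) = 7363 - -3264 = 7363 + 3264 = 10627$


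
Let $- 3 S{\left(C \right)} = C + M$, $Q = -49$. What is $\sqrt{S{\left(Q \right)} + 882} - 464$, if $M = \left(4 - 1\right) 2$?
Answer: $-464 + \frac{\sqrt{8067}}{3} \approx -434.06$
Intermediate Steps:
$M = 6$ ($M = 3 \cdot 2 = 6$)
$S{\left(C \right)} = -2 - \frac{C}{3}$ ($S{\left(C \right)} = - \frac{C + 6}{3} = - \frac{6 + C}{3} = -2 - \frac{C}{3}$)
$\sqrt{S{\left(Q \right)} + 882} - 464 = \sqrt{\left(-2 - - \frac{49}{3}\right) + 882} - 464 = \sqrt{\left(-2 + \frac{49}{3}\right) + 882} - 464 = \sqrt{\frac{43}{3} + 882} - 464 = \sqrt{\frac{2689}{3}} - 464 = \frac{\sqrt{8067}}{3} - 464 = -464 + \frac{\sqrt{8067}}{3}$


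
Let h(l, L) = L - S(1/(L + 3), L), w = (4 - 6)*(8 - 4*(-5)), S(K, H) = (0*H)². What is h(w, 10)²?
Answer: 100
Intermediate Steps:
S(K, H) = 0 (S(K, H) = 0² = 0)
w = -56 (w = -2*(8 + 20) = -2*28 = -56)
h(l, L) = L (h(l, L) = L - 1*0 = L + 0 = L)
h(w, 10)² = 10² = 100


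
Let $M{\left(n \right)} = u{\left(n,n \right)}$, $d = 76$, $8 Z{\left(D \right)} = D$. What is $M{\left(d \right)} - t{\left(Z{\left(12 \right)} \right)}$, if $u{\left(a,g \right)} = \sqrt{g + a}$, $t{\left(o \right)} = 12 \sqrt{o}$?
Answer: $- 6 \sqrt{6} + 2 \sqrt{38} \approx -2.3681$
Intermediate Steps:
$Z{\left(D \right)} = \frac{D}{8}$
$u{\left(a,g \right)} = \sqrt{a + g}$
$M{\left(n \right)} = \sqrt{2} \sqrt{n}$ ($M{\left(n \right)} = \sqrt{n + n} = \sqrt{2 n} = \sqrt{2} \sqrt{n}$)
$M{\left(d \right)} - t{\left(Z{\left(12 \right)} \right)} = \sqrt{2} \sqrt{76} - 12 \sqrt{\frac{1}{8} \cdot 12} = \sqrt{2} \cdot 2 \sqrt{19} - 12 \sqrt{\frac{3}{2}} = 2 \sqrt{38} - 12 \frac{\sqrt{6}}{2} = 2 \sqrt{38} - 6 \sqrt{6} = - 6 \sqrt{6} + 2 \sqrt{38}$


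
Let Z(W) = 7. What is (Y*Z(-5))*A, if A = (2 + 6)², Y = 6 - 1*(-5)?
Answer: 4928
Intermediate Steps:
Y = 11 (Y = 6 + 5 = 11)
A = 64 (A = 8² = 64)
(Y*Z(-5))*A = (11*7)*64 = 77*64 = 4928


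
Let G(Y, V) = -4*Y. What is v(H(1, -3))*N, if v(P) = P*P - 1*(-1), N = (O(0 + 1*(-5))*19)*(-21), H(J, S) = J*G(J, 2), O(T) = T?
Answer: 33915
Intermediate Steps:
H(J, S) = -4*J² (H(J, S) = J*(-4*J) = -4*J²)
N = 1995 (N = ((0 + 1*(-5))*19)*(-21) = ((0 - 5)*19)*(-21) = -5*19*(-21) = -95*(-21) = 1995)
v(P) = 1 + P² (v(P) = P² + 1 = 1 + P²)
v(H(1, -3))*N = (1 + (-4*1²)²)*1995 = (1 + (-4*1)²)*1995 = (1 + (-4)²)*1995 = (1 + 16)*1995 = 17*1995 = 33915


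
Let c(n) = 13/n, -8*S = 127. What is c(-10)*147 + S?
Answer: -8279/40 ≈ -206.98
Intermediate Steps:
S = -127/8 (S = -⅛*127 = -127/8 ≈ -15.875)
c(-10)*147 + S = (13/(-10))*147 - 127/8 = (13*(-⅒))*147 - 127/8 = -13/10*147 - 127/8 = -1911/10 - 127/8 = -8279/40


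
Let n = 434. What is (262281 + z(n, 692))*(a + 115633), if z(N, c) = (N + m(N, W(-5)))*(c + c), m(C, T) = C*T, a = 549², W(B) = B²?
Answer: 6622223426458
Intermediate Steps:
a = 301401
z(N, c) = 52*N*c (z(N, c) = (N + N*(-5)²)*(c + c) = (N + N*25)*(2*c) = (N + 25*N)*(2*c) = (26*N)*(2*c) = 52*N*c)
(262281 + z(n, 692))*(a + 115633) = (262281 + 52*434*692)*(301401 + 115633) = (262281 + 15617056)*417034 = 15879337*417034 = 6622223426458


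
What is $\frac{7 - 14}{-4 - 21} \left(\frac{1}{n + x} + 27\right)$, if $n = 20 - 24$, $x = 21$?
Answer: $\frac{644}{85} \approx 7.5765$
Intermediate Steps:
$n = -4$ ($n = 20 - 24 = -4$)
$\frac{7 - 14}{-4 - 21} \left(\frac{1}{n + x} + 27\right) = \frac{7 - 14}{-4 - 21} \left(\frac{1}{-4 + 21} + 27\right) = - \frac{7}{-25} \left(\frac{1}{17} + 27\right) = \left(-7\right) \left(- \frac{1}{25}\right) \left(\frac{1}{17} + 27\right) = \frac{7}{25} \cdot \frac{460}{17} = \frac{644}{85}$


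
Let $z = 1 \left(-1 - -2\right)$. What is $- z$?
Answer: $-1$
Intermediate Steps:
$z = 1$ ($z = 1 \left(-1 + 2\right) = 1 \cdot 1 = 1$)
$- z = \left(-1\right) 1 = -1$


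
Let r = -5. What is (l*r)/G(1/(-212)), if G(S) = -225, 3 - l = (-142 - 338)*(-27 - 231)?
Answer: -41279/15 ≈ -2751.9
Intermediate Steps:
l = -123837 (l = 3 - (-142 - 338)*(-27 - 231) = 3 - (-480)*(-258) = 3 - 1*123840 = 3 - 123840 = -123837)
(l*r)/G(1/(-212)) = -123837*(-5)/(-225) = 619185*(-1/225) = -41279/15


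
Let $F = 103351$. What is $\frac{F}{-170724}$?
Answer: $- \frac{103351}{170724} \approx -0.60537$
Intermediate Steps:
$\frac{F}{-170724} = \frac{103351}{-170724} = 103351 \left(- \frac{1}{170724}\right) = - \frac{103351}{170724}$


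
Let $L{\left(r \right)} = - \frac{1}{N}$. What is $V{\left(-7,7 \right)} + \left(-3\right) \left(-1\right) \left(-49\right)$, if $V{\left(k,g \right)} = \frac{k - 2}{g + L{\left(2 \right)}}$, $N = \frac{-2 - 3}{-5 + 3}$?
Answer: $- \frac{1632}{11} \approx -148.36$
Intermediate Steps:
$N = \frac{5}{2}$ ($N = - \frac{5}{-2} = \left(-5\right) \left(- \frac{1}{2}\right) = \frac{5}{2} \approx 2.5$)
$L{\left(r \right)} = - \frac{2}{5}$ ($L{\left(r \right)} = - \frac{1}{\frac{5}{2}} = \left(-1\right) \frac{2}{5} = - \frac{2}{5}$)
$V{\left(k,g \right)} = \frac{-2 + k}{- \frac{2}{5} + g}$ ($V{\left(k,g \right)} = \frac{k - 2}{g - \frac{2}{5}} = \frac{-2 + k}{- \frac{2}{5} + g}$)
$V{\left(-7,7 \right)} + \left(-3\right) \left(-1\right) \left(-49\right) = \frac{5 \left(-2 - 7\right)}{-2 + 5 \cdot 7} + \left(-3\right) \left(-1\right) \left(-49\right) = 5 \frac{1}{-2 + 35} \left(-9\right) + 3 \left(-49\right) = 5 \cdot \frac{1}{33} \left(-9\right) - 147 = - \frac{15}{11} - 147 = - \frac{1632}{11}$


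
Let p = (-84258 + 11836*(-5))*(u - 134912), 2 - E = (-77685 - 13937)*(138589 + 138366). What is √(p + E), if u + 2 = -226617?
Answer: √77232454590 ≈ 2.7791e+5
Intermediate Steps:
u = -226619 (u = -2 - 226617 = -226619)
E = 25375171012 (E = 2 - (-77685 - 13937)*(138589 + 138366) = 2 - (-91622)*276955 = 2 - 1*(-25375171010) = 2 + 25375171010 = 25375171012)
p = 51857283578 (p = (-84258 + 11836*(-5))*(-226619 - 134912) = (-84258 - 59180)*(-361531) = -143438*(-361531) = 51857283578)
√(p + E) = √(51857283578 + 25375171012) = √77232454590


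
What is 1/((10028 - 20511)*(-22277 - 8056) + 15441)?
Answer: 1/317996280 ≈ 3.1447e-9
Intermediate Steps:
1/((10028 - 20511)*(-22277 - 8056) + 15441) = 1/(-10483*(-30333) + 15441) = 1/(317980839 + 15441) = 1/317996280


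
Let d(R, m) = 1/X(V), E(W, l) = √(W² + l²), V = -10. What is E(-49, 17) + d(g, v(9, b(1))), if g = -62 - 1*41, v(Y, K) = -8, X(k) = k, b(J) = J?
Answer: -⅒ + √2690 ≈ 51.765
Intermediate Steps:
g = -103 (g = -62 - 41 = -103)
d(R, m) = -⅒ (d(R, m) = 1/(-10) = -⅒)
E(-49, 17) + d(g, v(9, b(1))) = √((-49)² + 17²) - ⅒ = √(2401 + 289) - ⅒ = √2690 - ⅒ = -⅒ + √2690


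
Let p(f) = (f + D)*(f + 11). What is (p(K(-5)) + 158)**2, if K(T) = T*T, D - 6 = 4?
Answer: 2010724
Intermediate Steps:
D = 10 (D = 6 + 4 = 10)
K(T) = T**2
p(f) = (10 + f)*(11 + f) (p(f) = (f + 10)*(f + 11) = (10 + f)*(11 + f))
(p(K(-5)) + 158)**2 = ((110 + ((-5)**2)**2 + 21*(-5)**2) + 158)**2 = ((110 + 25**2 + 21*25) + 158)**2 = ((110 + 625 + 525) + 158)**2 = (1260 + 158)**2 = 1418**2 = 2010724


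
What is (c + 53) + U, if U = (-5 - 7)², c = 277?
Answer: 474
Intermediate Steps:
U = 144 (U = (-12)² = 144)
(c + 53) + U = (277 + 53) + 144 = 330 + 144 = 474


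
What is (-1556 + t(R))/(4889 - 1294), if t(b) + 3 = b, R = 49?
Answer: -302/719 ≈ -0.42003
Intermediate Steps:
t(b) = -3 + b
(-1556 + t(R))/(4889 - 1294) = (-1556 + (-3 + 49))/(4889 - 1294) = (-1556 + 46)/3595 = -1510*1/3595 = -302/719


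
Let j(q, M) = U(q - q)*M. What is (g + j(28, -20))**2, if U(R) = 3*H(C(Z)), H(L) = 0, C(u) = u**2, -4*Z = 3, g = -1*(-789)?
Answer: 622521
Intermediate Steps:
g = 789
Z = -3/4 (Z = -1/4*3 = -3/4 ≈ -0.75000)
U(R) = 0 (U(R) = 3*0 = 0)
j(q, M) = 0 (j(q, M) = 0*M = 0)
(g + j(28, -20))**2 = (789 + 0)**2 = 789**2 = 622521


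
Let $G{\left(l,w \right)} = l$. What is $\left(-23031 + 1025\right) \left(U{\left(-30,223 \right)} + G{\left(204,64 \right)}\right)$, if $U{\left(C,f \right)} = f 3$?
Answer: $-19211238$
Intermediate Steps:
$U{\left(C,f \right)} = 3 f$
$\left(-23031 + 1025\right) \left(U{\left(-30,223 \right)} + G{\left(204,64 \right)}\right) = \left(-23031 + 1025\right) \left(3 \cdot 223 + 204\right) = - 22006 \left(669 + 204\right) = \left(-22006\right) 873 = -19211238$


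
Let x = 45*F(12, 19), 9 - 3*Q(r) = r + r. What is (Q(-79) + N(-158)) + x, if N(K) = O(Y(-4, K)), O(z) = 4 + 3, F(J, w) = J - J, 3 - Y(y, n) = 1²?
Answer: 188/3 ≈ 62.667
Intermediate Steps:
Y(y, n) = 2 (Y(y, n) = 3 - 1*1² = 3 - 1*1 = 3 - 1 = 2)
F(J, w) = 0
O(z) = 7
Q(r) = 3 - 2*r/3 (Q(r) = 3 - (r + r)/3 = 3 - 2*r/3)
N(K) = 7
x = 0 (x = 45*0 = 0)
(Q(-79) + N(-158)) + x = ((3 - ⅔*(-79)) + 7) + 0 = ((3 + 158/3) + 7) + 0 = (167/3 + 7) + 0 = 188/3 + 0 = 188/3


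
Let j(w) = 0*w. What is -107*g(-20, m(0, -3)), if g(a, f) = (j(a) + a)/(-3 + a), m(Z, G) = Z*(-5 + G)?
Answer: -2140/23 ≈ -93.043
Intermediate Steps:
j(w) = 0
g(a, f) = a/(-3 + a) (g(a, f) = (0 + a)/(-3 + a) = a/(-3 + a))
-107*g(-20, m(0, -3)) = -(-2140)/(-3 - 20) = -(-2140)/(-23) = -(-2140)*(-1)/23 = -107*20/23 = -2140/23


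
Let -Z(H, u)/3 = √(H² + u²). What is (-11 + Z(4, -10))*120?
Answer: -1320 - 720*√29 ≈ -5197.3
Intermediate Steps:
Z(H, u) = -3*√(H² + u²)
(-11 + Z(4, -10))*120 = (-11 - 3*√(4² + (-10)²))*120 = (-11 - 3*√(16 + 100))*120 = (-11 - 6*√29)*120 = -1320 - 720*√29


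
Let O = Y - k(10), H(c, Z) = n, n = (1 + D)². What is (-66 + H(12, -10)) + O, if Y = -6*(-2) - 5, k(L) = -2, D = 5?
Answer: -21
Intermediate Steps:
Y = 7 (Y = 12 - 5 = 7)
n = 36 (n = (1 + 5)² = 6² = 36)
H(c, Z) = 36
O = 9 (O = 7 - 1*(-2) = 7 + 2 = 9)
(-66 + H(12, -10)) + O = (-66 + 36) + 9 = -30 + 9 = -21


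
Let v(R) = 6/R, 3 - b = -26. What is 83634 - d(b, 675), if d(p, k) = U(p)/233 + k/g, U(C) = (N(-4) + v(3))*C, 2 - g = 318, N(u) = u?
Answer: 6157979755/73628 ≈ 83636.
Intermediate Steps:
b = 29 (b = 3 - 1*(-26) = 3 + 26 = 29)
g = -316 (g = 2 - 1*318 = 2 - 318 = -316)
U(C) = -2*C (U(C) = (-4 + 6/3)*C = (-4 + 6*(⅓))*C = (-4 + 2)*C = -2*C)
d(p, k) = -2*p/233 - k/316 (d(p, k) = -2*p/233 + k/(-316) = -2*p*(1/233) + k*(-1/316) = -2*p/233 - k/316)
83634 - d(b, 675) = 83634 - (-2/233*29 - 1/316*675) = 83634 - (-58/233 - 675/316) = 83634 - 1*(-175603/73628) = 83634 + 175603/73628 = 6157979755/73628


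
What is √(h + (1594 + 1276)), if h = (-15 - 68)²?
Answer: √9759 ≈ 98.788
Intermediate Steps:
h = 6889 (h = (-83)² = 6889)
√(h + (1594 + 1276)) = √(6889 + (1594 + 1276)) = √(6889 + 2870) = √9759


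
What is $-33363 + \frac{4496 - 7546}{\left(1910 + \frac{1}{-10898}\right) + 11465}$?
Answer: $- \frac{4863049107787}{145760749} \approx -33363.0$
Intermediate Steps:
$-33363 + \frac{4496 - 7546}{\left(1910 + \frac{1}{-10898}\right) + 11465} = -33363 - \frac{3050}{\left(1910 - \frac{1}{10898}\right) + 11465} = -33363 - \frac{3050}{\frac{20815179}{10898} + 11465} = -33363 - \frac{3050}{\frac{145760749}{10898}} = -33363 - \frac{33238900}{145760749} = - \frac{4863049107787}{145760749}$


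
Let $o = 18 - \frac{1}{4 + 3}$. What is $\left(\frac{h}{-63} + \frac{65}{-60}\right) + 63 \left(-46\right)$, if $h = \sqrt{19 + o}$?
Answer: $- \frac{34789}{12} - \frac{\sqrt{1806}}{441} \approx -2899.2$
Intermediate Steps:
$o = \frac{125}{7}$ ($o = 18 - \frac{1}{7} = \frac{125}{7} \approx 17.857$)
$h = \frac{\sqrt{1806}}{7}$ ($h = \sqrt{19 + \frac{125}{7}} = \sqrt{\frac{258}{7}} = \frac{\sqrt{1806}}{7} \approx 6.071$)
$\left(\frac{h}{-63} + \frac{65}{-60}\right) + 63 \left(-46\right) = \left(\frac{\frac{1}{7} \sqrt{1806}}{-63} + \frac{65}{-60}\right) + 63 \left(-46\right) = \left(\frac{\sqrt{1806}}{7} \left(- \frac{1}{63}\right) + 65 \left(- \frac{1}{60}\right)\right) - 2898 = \left(- \frac{\sqrt{1806}}{441} - \frac{13}{12}\right) - 2898 = \left(- \frac{13}{12} - \frac{\sqrt{1806}}{441}\right) - 2898 = - \frac{34789}{12} - \frac{\sqrt{1806}}{441}$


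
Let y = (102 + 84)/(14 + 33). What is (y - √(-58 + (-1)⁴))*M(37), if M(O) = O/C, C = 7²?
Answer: 6882/2303 - 37*I*√57/49 ≈ 2.9883 - 5.7009*I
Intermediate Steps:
C = 49
y = 186/47 ≈ 3.9574
M(O) = O/49
(y - √(-58 + (-1)⁴))*M(37) = (186/47 - √(-58 + (-1)⁴))*((1/49)*37) = (186/47 - √(-58 + 1))*(37/49) = (186/47 - √(-57))*(37/49) = (186/47 - I*√57)*(37/49) = 6882/2303 - 37*I*√57/49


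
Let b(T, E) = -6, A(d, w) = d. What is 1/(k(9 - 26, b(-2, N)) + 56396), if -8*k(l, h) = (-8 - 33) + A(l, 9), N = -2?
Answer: 4/225613 ≈ 1.7729e-5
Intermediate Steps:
k(l, h) = 41/8 - l/8 (k(l, h) = -((-8 - 33) + l)/8 = -(-41 + l)/8 = 41/8 - l/8)
1/(k(9 - 26, b(-2, N)) + 56396) = 1/((41/8 - (9 - 26)/8) + 56396) = 1/((41/8 - ⅛*(-17)) + 56396) = 1/((41/8 + 17/8) + 56396) = 1/(29/4 + 56396) = 1/(225613/4) = 4/225613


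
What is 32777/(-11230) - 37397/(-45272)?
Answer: -531956017/254202280 ≈ -2.0926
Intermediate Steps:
32777/(-11230) - 37397/(-45272) = 32777*(-1/11230) - 37397*(-1/45272) = -32777/11230 + 37397/45272 = -531956017/254202280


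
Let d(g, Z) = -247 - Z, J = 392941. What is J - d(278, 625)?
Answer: 393813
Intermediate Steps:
J - d(278, 625) = 392941 - (-247 - 1*625) = 392941 - (-247 - 625) = 392941 - 1*(-872) = 392941 + 872 = 393813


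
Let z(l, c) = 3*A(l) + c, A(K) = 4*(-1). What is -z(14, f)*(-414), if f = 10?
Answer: -828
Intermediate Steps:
A(K) = -4
z(l, c) = -12 + c (z(l, c) = 3*(-4) + c = -12 + c)
-z(14, f)*(-414) = -(-12 + 10)*(-414) = -1*(-2)*(-414) = 2*(-414) = -828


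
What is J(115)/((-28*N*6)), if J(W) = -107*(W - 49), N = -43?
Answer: -1177/1204 ≈ -0.97757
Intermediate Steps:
J(W) = 5243 - 107*W (J(W) = -107*(-49 + W) = 5243 - 107*W)
J(115)/((-28*N*6)) = (5243 - 107*115)/((-28*(-43)*6)) = (5243 - 12305)/((1204*6)) = -7062/7224 = -7062*1/7224 = -1177/1204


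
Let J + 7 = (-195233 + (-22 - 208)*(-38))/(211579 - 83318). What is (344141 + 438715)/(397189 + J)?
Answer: 400039416/202959259 ≈ 1.9710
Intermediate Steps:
J = -4320/511 (J = -7 + (-195233 + (-22 - 208)*(-38))/(211579 - 83318) = -7 + (-195233 - 230*(-38))/128261 = -7 + (-195233 + 8740)*(1/128261) = -7 - 186493*1/128261 = -7 - 743/511 = -4320/511 ≈ -8.4540)
(344141 + 438715)/(397189 + J) = (344141 + 438715)/(397189 - 4320/511) = 782856/(202959259/511) = 782856*(511/202959259) = 400039416/202959259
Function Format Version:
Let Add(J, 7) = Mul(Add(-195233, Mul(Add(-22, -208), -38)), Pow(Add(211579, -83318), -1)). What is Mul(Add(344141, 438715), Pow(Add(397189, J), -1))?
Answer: Rational(400039416, 202959259) ≈ 1.9710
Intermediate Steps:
J = Rational(-4320, 511) (J = Add(-7, Mul(Add(-195233, Mul(Add(-22, -208), -38)), Pow(Add(211579, -83318), -1))) = Add(-7, Mul(Add(-195233, Mul(-230, -38)), Pow(128261, -1))) = Add(-7, Mul(Add(-195233, 8740), Rational(1, 128261))) = Add(-7, Mul(-186493, Rational(1, 128261))) = Add(-7, Rational(-743, 511)) = Rational(-4320, 511) ≈ -8.4540)
Mul(Add(344141, 438715), Pow(Add(397189, J), -1)) = Mul(Add(344141, 438715), Pow(Add(397189, Rational(-4320, 511)), -1)) = Mul(782856, Pow(Rational(202959259, 511), -1)) = Mul(782856, Rational(511, 202959259)) = Rational(400039416, 202959259)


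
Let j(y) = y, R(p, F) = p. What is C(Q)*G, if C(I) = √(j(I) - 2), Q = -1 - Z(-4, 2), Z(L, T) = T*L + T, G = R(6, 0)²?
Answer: 36*√3 ≈ 62.354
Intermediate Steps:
G = 36 (G = 6² = 36)
Z(L, T) = T + L*T (Z(L, T) = L*T + T = T + L*T)
Q = 5 (Q = -1 - 2*(1 - 4) = -1 - 2*(-3) = -1 - 1*(-6) = -1 + 6 = 5)
C(I) = √(-2 + I) (C(I) = √(I - 2) = √(-2 + I))
C(Q)*G = √(-2 + 5)*36 = √3*36 = 36*√3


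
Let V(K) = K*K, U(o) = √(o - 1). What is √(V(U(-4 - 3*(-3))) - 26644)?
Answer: 12*I*√185 ≈ 163.22*I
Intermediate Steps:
U(o) = √(-1 + o)
V(K) = K²
√(V(U(-4 - 3*(-3))) - 26644) = √((√(-1 + (-4 - 3*(-3))))² - 26644) = √((√(-1 + (-4 + 9)))² - 26644) = √((√(-1 + 5))² - 26644) = √((√4)² - 26644) = √(2² - 26644) = √(4 - 26644) = √(-26640) = 12*I*√185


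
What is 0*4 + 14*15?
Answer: 210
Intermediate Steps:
0*4 + 14*15 = 0 + 210 = 210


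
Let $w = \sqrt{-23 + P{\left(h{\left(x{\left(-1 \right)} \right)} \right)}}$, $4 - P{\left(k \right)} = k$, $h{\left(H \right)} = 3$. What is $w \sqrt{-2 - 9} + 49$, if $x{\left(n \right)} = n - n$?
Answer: $49 - 11 \sqrt{2} \approx 33.444$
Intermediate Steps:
$x{\left(n \right)} = 0$
$P{\left(k \right)} = 4 - k$
$w = i \sqrt{22}$ ($w = \sqrt{-23 + \left(4 - 3\right)} = \sqrt{-23 + 1} = \sqrt{-22} = i \sqrt{22} \approx 4.6904 i$)
$w \sqrt{-2 - 9} + 49 = i \sqrt{22} \sqrt{-2 - 9} + 49 = i \sqrt{22} \sqrt{-11} + 49 = i \sqrt{22} i \sqrt{11} + 49 = - 11 \sqrt{2} + 49 = 49 - 11 \sqrt{2}$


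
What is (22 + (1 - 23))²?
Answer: 0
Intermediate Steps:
(22 + (1 - 23))² = (22 - 22)² = 0² = 0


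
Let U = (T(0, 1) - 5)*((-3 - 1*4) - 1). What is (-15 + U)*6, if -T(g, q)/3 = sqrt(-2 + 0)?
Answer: 150 + 144*I*sqrt(2) ≈ 150.0 + 203.65*I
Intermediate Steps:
T(g, q) = -3*I*sqrt(2) (T(g, q) = -3*sqrt(-2 + 0) = -3*I*sqrt(2))
U = 40 + 24*I*sqrt(2) (U = (-3*I*sqrt(2) - 5)*((-3 - 1*4) - 1) = (-5 - 3*I*sqrt(2))*((-3 - 4) - 1) = (-5 - 3*I*sqrt(2))*(-7 - 1) = (-5 - 3*I*sqrt(2))*(-8) = 40 + 24*I*sqrt(2) ≈ 40.0 + 33.941*I)
(-15 + U)*6 = (-15 + (40 + 24*I*sqrt(2)))*6 = (25 + 24*I*sqrt(2))*6 = 150 + 144*I*sqrt(2)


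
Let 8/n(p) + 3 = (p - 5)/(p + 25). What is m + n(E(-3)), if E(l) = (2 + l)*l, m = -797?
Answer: -34383/43 ≈ -799.60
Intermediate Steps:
E(l) = l*(2 + l)
n(p) = 8/(-3 + (-5 + p)/(25 + p)) (n(p) = 8/(-3 + (p - 5)/(p + 25)) = 8/(-3 + (-5 + p)/(25 + p)))
m + n(E(-3)) = -797 + 4*(-25 - (-3)*(2 - 3))/(40 - 3*(2 - 3)) = -797 + 4*(-25 - (-3)*(-1))/(40 - 3*(-1)) = -797 + 4*(-25 - 1*3)/(40 + 3) = -797 + 4*(-25 - 3)/43 = -797 + 4*(1/43)*(-28) = -797 - 112/43 = -34383/43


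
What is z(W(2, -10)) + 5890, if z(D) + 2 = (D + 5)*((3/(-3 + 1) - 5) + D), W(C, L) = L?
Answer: 11941/2 ≈ 5970.5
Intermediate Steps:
z(D) = -2 + (5 + D)*(-13/2 + D) (z(D) = -2 + (D + 5)*((3/(-3 + 1) - 5) + D) = -2 + (5 + D)*((3/(-2) - 5) + D) = -2 + (5 + D)*((3*(-½) - 5) + D) = -2 + (5 + D)*((-3/2 - 5) + D) = -2 + (5 + D)*(-13/2 + D))
z(W(2, -10)) + 5890 = (-69/2 + (-10)² - 3/2*(-10)) + 5890 = (-69/2 + 100 + 15) + 5890 = 161/2 + 5890 = 11941/2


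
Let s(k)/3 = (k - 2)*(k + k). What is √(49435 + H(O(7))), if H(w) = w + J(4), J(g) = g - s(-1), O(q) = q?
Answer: 6*√1373 ≈ 222.32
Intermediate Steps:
s(k) = 6*k*(-2 + k) (s(k) = 3*((k - 2)*(k + k)) = 3*((-2 + k)*(2*k)) = 3*(2*k*(-2 + k)) = 6*k*(-2 + k))
J(g) = -18 + g (J(g) = g - 6*(-1)*(-2 - 1) = g - 6*(-1)*(-3) = g - 1*18 = g - 18 = -18 + g)
H(w) = -14 + w (H(w) = w + (-18 + 4) = w - 14 = -14 + w)
√(49435 + H(O(7))) = √(49435 + (-14 + 7)) = √(49435 - 7) = √49428 = 6*√1373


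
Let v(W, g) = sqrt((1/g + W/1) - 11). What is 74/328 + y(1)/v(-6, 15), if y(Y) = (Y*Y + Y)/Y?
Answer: 37/164 - I*sqrt(3810)/127 ≈ 0.22561 - 0.48603*I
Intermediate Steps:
y(Y) = (Y + Y**2)/Y (y(Y) = (Y**2 + Y)/Y = (Y + Y**2)/Y)
v(W, g) = sqrt(-11 + W + 1/g) (v(W, g) = sqrt((1/g + W*1) - 11) = sqrt((1/g + W) - 11) = sqrt((W + 1/g) - 11) = sqrt(-11 + W + 1/g))
74/328 + y(1)/v(-6, 15) = 74/328 + (1 + 1)/(sqrt(-11 - 6 + 1/15)) = 74*(1/328) + 2/(sqrt(-11 - 6 + 1/15)) = 37/164 + 2/(sqrt(-254/15)) = 37/164 + 2/((I*sqrt(3810)/15)) = 37/164 + 2*(-I*sqrt(3810)/254) = 37/164 - I*sqrt(3810)/127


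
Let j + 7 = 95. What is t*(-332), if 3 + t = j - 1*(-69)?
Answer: -51128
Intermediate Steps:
j = 88 (j = -7 + 95 = 88)
t = 154 (t = -3 + (88 - 1*(-69)) = -3 + (88 + 69) = -3 + 157 = 154)
t*(-332) = 154*(-332) = -51128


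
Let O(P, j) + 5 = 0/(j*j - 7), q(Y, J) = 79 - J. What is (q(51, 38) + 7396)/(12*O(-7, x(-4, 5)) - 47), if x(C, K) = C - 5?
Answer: -7437/107 ≈ -69.505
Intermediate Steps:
x(C, K) = -5 + C
O(P, j) = -5 (O(P, j) = -5 + 0/(j*j - 7) = -5 + 0/(j**2 - 7) = -5 + 0/(-7 + j**2) = -5 + 0 = -5)
(q(51, 38) + 7396)/(12*O(-7, x(-4, 5)) - 47) = ((79 - 1*38) + 7396)/(12*(-5) - 47) = ((79 - 38) + 7396)/(-60 - 47) = (41 + 7396)/(-107) = 7437*(-1/107) = -7437/107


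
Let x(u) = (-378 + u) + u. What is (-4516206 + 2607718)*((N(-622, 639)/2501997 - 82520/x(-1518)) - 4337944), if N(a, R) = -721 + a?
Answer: 11786096863651691357272/1423636293 ≈ 8.2789e+12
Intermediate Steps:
x(u) = -378 + 2*u
(-4516206 + 2607718)*((N(-622, 639)/2501997 - 82520/x(-1518)) - 4337944) = (-4516206 + 2607718)*(((-721 - 622)/2501997 - 82520/(-378 + 2*(-1518))) - 4337944) = -1908488*((-1343*1/2501997 - 82520/(-378 - 3036)) - 4337944) = -1908488*((-1343/2501997 - 82520/(-3414)) - 4337944) = -1908488*((-1343/2501997 - 82520*(-1/3414)) - 4337944) = -1908488*((-1343/2501997 + 41260/1707) - 4337944) = -1908488*(34410034573/1423636293 - 4337944) = -1908488*(-6175620105367019/1423636293) = 11786096863651691357272/1423636293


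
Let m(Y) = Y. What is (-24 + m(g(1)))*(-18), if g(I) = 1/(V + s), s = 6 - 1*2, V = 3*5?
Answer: 8190/19 ≈ 431.05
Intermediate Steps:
V = 15
s = 4 (s = 6 - 2 = 4)
g(I) = 1/19 (g(I) = 1/(15 + 4) = 1/19)
(-24 + m(g(1)))*(-18) = (-24 + 1/19)*(-18) = -455/19*(-18) = 8190/19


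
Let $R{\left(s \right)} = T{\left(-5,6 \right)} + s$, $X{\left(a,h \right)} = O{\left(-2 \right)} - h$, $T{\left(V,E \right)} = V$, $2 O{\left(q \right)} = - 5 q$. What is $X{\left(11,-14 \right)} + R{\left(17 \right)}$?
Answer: $31$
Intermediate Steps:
$O{\left(q \right)} = - \frac{5 q}{2}$ ($O{\left(q \right)} = \frac{\left(-5\right) q}{2} = - \frac{5 q}{2}$)
$X{\left(a,h \right)} = 5 - h$ ($X{\left(a,h \right)} = \left(- \frac{5}{2}\right) \left(-2\right) - h = 5 - h$)
$R{\left(s \right)} = -5 + s$
$X{\left(11,-14 \right)} + R{\left(17 \right)} = \left(5 - -14\right) + \left(-5 + 17\right) = \left(5 + 14\right) + 12 = 19 + 12 = 31$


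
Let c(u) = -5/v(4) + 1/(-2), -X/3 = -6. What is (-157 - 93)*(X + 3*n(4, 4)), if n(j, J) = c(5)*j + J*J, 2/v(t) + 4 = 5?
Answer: -7500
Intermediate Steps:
X = 18 (X = -3*(-6) = 18)
v(t) = 2 (v(t) = 2/(-4 + 5) = 2/1 = 2*1 = 2)
c(u) = -3 (c(u) = -5/2 + 1/(-2) = -5*½ + 1*(-½) = -5/2 - ½ = -3)
n(j, J) = J² - 3*j (n(j, J) = -3*j + J*J = -3*j + J² = J² - 3*j)
(-157 - 93)*(X + 3*n(4, 4)) = (-157 - 93)*(18 + 3*(4² - 3*4)) = -250*(18 + 3*(16 - 12)) = -250*(18 + 3*4) = -250*(18 + 12) = -250*30 = -7500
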